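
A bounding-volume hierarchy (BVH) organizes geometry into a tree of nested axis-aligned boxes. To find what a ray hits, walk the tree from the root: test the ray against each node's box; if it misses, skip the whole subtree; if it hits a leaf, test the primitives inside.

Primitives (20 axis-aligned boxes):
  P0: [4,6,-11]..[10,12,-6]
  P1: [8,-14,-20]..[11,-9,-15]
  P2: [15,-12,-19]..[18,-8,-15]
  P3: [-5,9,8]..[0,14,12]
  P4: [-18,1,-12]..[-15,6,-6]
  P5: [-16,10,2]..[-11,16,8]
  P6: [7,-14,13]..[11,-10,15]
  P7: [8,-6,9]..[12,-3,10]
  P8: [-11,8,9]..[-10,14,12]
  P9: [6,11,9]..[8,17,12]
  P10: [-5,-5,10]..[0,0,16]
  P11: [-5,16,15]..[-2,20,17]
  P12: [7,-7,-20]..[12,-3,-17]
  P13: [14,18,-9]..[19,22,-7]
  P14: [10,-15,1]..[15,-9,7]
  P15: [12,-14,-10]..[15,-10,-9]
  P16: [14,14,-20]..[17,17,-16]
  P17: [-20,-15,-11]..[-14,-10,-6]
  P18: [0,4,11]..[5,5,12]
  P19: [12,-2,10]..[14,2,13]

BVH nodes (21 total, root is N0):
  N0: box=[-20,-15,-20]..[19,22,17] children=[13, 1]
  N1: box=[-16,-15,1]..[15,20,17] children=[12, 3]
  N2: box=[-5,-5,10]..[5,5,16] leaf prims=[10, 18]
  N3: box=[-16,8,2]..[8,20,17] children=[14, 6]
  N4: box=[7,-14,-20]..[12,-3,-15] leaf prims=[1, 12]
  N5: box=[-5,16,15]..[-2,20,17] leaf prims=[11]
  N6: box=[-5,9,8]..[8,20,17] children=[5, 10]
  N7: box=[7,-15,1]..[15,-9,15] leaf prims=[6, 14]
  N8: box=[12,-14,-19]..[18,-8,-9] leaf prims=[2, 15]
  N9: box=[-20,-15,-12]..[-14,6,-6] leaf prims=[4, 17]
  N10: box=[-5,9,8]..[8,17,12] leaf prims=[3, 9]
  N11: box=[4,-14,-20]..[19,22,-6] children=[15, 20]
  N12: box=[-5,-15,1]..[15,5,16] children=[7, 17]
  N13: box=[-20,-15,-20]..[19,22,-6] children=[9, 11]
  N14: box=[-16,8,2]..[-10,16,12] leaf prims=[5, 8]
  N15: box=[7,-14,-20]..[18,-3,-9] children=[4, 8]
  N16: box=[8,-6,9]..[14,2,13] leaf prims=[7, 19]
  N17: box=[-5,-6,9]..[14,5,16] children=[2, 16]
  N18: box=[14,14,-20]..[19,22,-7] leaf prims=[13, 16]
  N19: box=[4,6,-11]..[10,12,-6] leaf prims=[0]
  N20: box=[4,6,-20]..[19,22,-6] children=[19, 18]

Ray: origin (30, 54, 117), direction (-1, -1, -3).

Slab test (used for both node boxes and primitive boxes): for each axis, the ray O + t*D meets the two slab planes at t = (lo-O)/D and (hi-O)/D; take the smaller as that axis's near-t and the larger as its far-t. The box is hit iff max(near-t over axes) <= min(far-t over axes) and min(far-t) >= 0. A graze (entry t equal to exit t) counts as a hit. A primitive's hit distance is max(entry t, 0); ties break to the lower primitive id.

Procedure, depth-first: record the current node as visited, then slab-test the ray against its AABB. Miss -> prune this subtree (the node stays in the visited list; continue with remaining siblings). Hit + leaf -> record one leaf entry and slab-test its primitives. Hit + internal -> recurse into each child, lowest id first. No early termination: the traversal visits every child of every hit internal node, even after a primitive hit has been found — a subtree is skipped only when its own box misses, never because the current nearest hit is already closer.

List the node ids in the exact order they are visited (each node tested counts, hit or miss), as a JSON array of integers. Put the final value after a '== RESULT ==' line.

Walk:
N0 x:[11,50] y:[32,69] z:[100/3,137/3] -> hit [100/3,137/3], descend [1, 13]
  N1 x:[15,46] y:[34,69] z:[100/3,116/3] -> hit [34,116/3], descend [3, 12]
    N3 x:[22,46] y:[34,46] z:[100/3,115/3] -> hit [34,115/3], descend [6, 14]
      N6 x:[22,35] y:[34,45] z:[100/3,109/3] -> hit [34,35], descend [5, 10]
        N5 x:[32,35] y:[34,38] z:[100/3,34] -> hit [34,34] leaf, test {P11@t=34}
        N10 x:[22,35] y:[37,45] z:[35,109/3] -> miss, prune
      N14 x:[40,46] y:[38,46] z:[35,115/3] -> miss, prune
    N12 x:[15,35] y:[49,69] z:[101/3,116/3] -> miss, prune
  N13 x:[11,50] y:[32,69] z:[41,137/3] -> hit [41,137/3], descend [9, 11]
    N9 x:[44,50] y:[48,69] z:[41,43] -> miss, prune
    N11 x:[11,26] y:[32,68] z:[41,137/3] -> miss, prune

Visited [0, 1, 3, 6, 5, 10, 14, 12, 13, 9, 11]. Tests: 11 box, 1 leaf. Nearest: P11.

== RESULT ==
[0, 1, 3, 6, 5, 10, 14, 12, 13, 9, 11]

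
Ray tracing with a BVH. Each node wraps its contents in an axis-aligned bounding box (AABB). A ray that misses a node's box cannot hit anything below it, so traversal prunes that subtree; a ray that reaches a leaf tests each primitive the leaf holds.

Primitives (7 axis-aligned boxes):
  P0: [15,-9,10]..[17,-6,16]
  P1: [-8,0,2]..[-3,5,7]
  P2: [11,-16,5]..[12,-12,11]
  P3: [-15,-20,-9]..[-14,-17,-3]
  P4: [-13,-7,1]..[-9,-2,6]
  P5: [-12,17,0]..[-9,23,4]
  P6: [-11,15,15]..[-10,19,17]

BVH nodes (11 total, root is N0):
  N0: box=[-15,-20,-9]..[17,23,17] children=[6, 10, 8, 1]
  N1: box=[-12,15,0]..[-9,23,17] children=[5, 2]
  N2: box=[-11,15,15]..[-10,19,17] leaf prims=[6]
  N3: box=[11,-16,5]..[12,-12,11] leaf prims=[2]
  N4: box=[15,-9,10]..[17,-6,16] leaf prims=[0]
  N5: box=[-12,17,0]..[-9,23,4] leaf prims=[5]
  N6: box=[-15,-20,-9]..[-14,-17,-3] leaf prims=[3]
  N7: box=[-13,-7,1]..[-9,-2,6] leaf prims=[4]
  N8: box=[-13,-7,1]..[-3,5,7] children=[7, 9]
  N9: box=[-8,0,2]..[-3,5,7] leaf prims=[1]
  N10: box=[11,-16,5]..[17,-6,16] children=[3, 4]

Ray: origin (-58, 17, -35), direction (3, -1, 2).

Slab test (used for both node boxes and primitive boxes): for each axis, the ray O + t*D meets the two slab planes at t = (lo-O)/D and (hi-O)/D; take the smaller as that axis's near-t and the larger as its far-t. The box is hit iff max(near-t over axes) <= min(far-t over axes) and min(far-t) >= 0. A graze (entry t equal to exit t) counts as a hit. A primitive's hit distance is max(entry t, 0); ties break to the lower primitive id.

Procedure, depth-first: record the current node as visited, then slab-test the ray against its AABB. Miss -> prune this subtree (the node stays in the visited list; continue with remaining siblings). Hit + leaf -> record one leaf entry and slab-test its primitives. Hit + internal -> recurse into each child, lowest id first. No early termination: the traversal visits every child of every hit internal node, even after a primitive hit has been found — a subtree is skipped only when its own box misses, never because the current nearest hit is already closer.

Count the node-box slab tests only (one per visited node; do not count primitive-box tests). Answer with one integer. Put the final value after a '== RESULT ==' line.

Traverse from the root:
N0 x:[43/3,25] y:[-6,37] z:[13,26] -> hit [43/3,25], descend [1, 6, 8, 10]
  N1 x:[46/3,49/3] y:[-6,2] z:[35/2,26] -> miss, prune
  N6 x:[43/3,44/3] y:[34,37] z:[13,16] -> miss, prune
  N8 x:[15,55/3] y:[12,24] z:[18,21] -> hit [18,55/3], descend [7, 9]
    N7 x:[15,49/3] y:[19,24] z:[18,41/2] -> miss, prune
    N9 x:[50/3,55/3] y:[12,17] z:[37/2,21] -> miss, prune
  N10 x:[23,25] y:[23,33] z:[20,51/2] -> hit [23,25], descend [3, 4]
    N3 x:[23,70/3] y:[29,33] z:[20,23] -> miss, prune
    N4 x:[73/3,25] y:[23,26] z:[45/2,51/2] -> hit [73/3,25] leaf, test {P0@t=73/3}

Visited [0, 1, 6, 8, 7, 9, 10, 3, 4]. Tests: 9 box, 1 leaf. Nearest: P0.

== RESULT ==
9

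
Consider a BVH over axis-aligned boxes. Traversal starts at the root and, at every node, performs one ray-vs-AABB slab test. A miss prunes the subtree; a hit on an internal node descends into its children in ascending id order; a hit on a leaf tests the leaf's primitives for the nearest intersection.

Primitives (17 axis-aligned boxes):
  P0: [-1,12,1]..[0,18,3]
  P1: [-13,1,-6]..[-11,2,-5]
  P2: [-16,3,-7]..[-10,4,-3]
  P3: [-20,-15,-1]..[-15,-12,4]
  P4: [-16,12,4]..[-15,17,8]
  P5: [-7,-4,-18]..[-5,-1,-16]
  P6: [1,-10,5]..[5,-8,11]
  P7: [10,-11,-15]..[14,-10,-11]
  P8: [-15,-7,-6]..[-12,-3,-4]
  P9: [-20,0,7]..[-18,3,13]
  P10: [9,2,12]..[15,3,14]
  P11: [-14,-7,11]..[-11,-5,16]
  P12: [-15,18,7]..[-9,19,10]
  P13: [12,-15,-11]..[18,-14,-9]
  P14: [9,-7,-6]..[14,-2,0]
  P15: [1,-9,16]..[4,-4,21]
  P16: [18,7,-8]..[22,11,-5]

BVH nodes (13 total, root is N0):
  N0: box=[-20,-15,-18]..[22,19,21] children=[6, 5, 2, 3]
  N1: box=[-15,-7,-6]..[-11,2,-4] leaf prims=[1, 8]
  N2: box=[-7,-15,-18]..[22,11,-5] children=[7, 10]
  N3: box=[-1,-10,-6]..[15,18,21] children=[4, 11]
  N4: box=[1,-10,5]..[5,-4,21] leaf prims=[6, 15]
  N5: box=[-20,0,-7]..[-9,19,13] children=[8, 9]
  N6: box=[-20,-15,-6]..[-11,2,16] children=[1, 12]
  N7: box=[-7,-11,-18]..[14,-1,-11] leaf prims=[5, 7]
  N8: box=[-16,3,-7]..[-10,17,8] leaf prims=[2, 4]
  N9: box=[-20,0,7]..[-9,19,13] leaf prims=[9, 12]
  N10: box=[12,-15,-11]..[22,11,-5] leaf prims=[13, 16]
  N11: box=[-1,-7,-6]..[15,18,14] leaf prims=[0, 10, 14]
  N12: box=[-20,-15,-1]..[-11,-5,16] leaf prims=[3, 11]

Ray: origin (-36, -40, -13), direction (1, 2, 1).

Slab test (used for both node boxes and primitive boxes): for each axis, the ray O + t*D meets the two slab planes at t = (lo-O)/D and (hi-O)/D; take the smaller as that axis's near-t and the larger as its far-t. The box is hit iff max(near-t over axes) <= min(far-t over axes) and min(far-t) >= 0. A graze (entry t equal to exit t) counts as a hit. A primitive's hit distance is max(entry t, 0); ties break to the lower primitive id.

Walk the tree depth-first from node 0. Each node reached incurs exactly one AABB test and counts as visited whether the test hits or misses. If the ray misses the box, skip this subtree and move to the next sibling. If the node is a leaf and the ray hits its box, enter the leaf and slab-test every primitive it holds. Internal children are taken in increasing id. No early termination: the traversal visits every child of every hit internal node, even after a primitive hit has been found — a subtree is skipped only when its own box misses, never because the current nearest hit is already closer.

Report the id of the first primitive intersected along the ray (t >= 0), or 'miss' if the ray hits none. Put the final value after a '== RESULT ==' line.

Trace the traversal:
N0 x:[16,58] y:[25/2,59/2] z:[-5,34] -> hit [16,59/2], descend [2, 3, 5, 6]
  N2 x:[29,58] y:[25/2,51/2] z:[-5,8] -> miss, prune
  N3 x:[35,51] y:[15,29] z:[7,34] -> miss, prune
  N5 x:[16,27] y:[20,59/2] z:[6,26] -> hit [20,26], descend [8, 9]
    N8 x:[20,26] y:[43/2,57/2] z:[6,21] -> miss, prune
    N9 x:[16,27] y:[20,59/2] z:[20,26] -> hit [20,26] leaf, test {P9(miss), P12(miss)}
  N6 x:[16,25] y:[25/2,21] z:[7,29] -> hit [16,21], descend [1, 12]
    N1 x:[21,25] y:[33/2,21] z:[7,9] -> miss, prune
    N12 x:[16,25] y:[25/2,35/2] z:[12,29] -> hit [16,35/2] leaf, test {P3(miss), P11(miss)}

order=[0, 2, 3, 5, 8, 9, 6, 1, 12]  |boxes|=9  |leaves|=2  hit=miss

== RESULT ==
miss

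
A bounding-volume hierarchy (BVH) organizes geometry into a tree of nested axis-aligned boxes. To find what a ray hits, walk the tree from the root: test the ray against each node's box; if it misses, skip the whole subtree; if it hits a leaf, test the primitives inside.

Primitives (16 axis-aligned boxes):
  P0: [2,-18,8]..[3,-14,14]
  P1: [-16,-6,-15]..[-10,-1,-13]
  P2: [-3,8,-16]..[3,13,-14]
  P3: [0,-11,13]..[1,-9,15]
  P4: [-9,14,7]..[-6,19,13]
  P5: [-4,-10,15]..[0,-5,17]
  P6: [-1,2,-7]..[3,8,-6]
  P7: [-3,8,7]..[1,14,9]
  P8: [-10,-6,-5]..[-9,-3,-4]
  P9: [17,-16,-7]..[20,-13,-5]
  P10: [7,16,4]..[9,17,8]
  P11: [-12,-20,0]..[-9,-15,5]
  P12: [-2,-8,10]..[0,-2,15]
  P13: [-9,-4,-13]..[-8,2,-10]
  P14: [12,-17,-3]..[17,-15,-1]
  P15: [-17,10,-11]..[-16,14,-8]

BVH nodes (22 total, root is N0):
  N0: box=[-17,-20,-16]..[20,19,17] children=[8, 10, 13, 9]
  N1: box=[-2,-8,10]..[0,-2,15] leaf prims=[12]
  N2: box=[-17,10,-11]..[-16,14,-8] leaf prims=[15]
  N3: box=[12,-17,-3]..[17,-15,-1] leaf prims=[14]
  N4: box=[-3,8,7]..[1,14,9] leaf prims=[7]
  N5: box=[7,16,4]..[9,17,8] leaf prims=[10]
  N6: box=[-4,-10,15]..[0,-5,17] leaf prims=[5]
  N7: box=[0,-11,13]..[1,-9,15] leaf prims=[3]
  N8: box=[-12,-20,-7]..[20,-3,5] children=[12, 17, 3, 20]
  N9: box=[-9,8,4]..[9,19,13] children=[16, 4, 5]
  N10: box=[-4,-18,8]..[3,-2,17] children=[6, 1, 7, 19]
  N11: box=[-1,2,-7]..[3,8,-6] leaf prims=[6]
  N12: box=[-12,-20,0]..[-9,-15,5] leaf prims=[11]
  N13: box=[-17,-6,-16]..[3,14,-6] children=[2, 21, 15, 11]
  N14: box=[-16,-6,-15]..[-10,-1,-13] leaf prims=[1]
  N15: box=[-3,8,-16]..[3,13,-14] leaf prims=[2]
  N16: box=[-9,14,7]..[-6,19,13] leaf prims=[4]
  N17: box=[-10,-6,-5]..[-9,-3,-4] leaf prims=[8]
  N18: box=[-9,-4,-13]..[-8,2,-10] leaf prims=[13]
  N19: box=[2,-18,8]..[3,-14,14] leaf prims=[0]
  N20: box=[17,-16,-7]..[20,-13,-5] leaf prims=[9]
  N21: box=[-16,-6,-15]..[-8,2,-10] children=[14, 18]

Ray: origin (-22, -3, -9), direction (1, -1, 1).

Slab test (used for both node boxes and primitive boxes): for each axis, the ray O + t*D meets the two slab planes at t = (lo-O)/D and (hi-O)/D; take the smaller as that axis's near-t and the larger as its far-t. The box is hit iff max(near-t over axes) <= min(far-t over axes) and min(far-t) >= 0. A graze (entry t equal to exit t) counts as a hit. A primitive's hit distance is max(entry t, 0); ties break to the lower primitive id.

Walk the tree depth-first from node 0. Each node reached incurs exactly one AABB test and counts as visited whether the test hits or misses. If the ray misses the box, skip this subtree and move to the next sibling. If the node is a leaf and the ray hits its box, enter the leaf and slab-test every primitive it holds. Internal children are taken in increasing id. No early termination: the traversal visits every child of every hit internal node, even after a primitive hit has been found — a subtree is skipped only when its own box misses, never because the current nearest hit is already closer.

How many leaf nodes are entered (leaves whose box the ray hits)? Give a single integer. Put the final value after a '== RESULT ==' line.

Walk:
N0 x:[5,42] y:[-22,17] z:[-7,26] -> hit [5,17], descend [8, 9, 10, 13]
  N8 x:[10,42] y:[0,17] z:[2,14] -> hit [10,14], descend [3, 12, 17, 20]
    N3 x:[34,39] y:[12,14] z:[6,8] -> miss, prune
    N12 x:[10,13] y:[12,17] z:[9,14] -> hit [12,13] leaf, test {P11@t=12}
    N17 x:[12,13] y:[0,3] z:[4,5] -> miss, prune
    N20 x:[39,42] y:[10,13] z:[2,4] -> miss, prune
  N9 x:[13,31] y:[-22,-11] z:[13,22] -> miss, prune
  N10 x:[18,25] y:[-1,15] z:[17,26] -> miss, prune
  N13 x:[5,25] y:[-17,3] z:[-7,3] -> miss, prune

Visited [0, 8, 3, 12, 17, 20, 9, 10, 13]. Tests: 9 box, 1 leaf. Nearest: P11.

== RESULT ==
1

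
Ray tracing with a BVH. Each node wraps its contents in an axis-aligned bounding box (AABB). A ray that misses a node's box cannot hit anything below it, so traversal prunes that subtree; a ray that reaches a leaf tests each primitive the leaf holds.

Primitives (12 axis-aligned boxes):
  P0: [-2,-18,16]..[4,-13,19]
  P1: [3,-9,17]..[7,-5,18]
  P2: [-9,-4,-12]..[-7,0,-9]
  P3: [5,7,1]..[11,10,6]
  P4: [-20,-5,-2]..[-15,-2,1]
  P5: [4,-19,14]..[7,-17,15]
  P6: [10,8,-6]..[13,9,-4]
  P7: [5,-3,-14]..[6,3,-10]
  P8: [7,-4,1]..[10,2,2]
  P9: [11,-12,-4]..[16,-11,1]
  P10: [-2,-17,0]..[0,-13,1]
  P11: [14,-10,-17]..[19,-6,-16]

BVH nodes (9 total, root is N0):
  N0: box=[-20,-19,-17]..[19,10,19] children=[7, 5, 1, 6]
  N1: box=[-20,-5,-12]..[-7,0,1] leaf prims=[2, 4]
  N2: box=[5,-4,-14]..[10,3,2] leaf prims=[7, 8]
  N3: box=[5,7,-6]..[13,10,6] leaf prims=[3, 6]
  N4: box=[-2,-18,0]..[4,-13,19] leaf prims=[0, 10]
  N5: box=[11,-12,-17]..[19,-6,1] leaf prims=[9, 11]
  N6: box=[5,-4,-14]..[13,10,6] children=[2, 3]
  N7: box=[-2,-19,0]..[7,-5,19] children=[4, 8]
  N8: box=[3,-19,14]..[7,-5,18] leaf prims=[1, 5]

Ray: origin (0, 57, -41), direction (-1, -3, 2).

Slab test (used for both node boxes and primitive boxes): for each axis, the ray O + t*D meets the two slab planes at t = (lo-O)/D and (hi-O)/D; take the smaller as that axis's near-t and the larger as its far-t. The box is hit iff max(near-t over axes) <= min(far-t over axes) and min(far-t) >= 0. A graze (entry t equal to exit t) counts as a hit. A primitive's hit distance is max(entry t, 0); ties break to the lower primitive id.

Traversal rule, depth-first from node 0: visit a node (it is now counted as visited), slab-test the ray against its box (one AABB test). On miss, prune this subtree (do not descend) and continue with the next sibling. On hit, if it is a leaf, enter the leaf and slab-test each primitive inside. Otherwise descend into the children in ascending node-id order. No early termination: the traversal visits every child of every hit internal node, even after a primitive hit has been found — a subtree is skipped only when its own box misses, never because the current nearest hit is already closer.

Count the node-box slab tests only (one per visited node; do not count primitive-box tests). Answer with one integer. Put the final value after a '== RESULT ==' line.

Trace the traversal:
N0 x:[-19,20] y:[47/3,76/3] z:[12,30] -> hit [47/3,20], descend [1, 5, 6, 7]
  N1 x:[7,20] y:[19,62/3] z:[29/2,21] -> hit [19,20] leaf, test {P2(miss), P4@t=59/3}
  N5 x:[-19,-11] y:[21,23] z:[12,21] -> miss, prune
  N6 x:[-13,-5] y:[47/3,61/3] z:[27/2,47/2] -> miss, prune
  N7 x:[-7,2] y:[62/3,76/3] z:[41/2,30] -> miss, prune

Visited [0, 1, 5, 6, 7]. Tests: 5 box, 1 leaf. Nearest: P4.

== RESULT ==
5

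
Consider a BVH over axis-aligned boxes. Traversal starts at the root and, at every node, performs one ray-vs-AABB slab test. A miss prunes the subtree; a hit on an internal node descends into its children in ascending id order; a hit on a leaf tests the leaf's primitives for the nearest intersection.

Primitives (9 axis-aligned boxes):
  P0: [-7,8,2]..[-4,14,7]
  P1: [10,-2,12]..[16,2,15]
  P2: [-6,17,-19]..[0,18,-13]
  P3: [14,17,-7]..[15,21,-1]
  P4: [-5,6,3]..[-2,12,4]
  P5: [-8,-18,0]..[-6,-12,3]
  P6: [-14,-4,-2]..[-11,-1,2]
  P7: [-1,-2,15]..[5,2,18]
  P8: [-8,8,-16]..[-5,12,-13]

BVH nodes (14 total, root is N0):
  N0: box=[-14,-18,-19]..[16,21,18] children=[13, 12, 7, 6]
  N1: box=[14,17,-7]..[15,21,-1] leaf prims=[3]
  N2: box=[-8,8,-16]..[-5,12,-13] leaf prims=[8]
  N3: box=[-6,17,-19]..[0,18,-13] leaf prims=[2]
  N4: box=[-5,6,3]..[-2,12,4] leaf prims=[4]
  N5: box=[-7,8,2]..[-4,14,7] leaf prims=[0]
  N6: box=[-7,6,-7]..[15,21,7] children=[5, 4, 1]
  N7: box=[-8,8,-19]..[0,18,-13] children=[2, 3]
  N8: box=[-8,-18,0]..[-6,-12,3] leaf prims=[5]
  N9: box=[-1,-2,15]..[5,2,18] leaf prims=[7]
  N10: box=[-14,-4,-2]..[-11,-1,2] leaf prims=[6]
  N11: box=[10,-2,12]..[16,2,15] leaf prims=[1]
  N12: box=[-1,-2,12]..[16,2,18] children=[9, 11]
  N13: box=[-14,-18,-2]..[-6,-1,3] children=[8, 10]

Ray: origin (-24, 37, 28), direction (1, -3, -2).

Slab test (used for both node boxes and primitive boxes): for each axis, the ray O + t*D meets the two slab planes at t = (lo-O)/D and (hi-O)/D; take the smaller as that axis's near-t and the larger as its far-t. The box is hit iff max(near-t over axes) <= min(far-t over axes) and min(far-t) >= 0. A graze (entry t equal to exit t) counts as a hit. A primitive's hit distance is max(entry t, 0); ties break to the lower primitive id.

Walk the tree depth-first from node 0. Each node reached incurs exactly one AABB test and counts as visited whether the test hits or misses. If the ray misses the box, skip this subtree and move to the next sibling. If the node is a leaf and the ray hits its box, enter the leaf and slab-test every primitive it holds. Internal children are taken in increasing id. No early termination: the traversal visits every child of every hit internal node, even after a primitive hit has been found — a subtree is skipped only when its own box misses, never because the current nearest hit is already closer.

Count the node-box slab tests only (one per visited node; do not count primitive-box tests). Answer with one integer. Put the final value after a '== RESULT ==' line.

Walk:
N0 x:[10,40] y:[16/3,55/3] z:[5,47/2] -> hit [10,55/3], descend [6, 7, 12, 13]
  N6 x:[17,39] y:[16/3,31/3] z:[21/2,35/2] -> miss, prune
  N7 x:[16,24] y:[19/3,29/3] z:[41/2,47/2] -> miss, prune
  N12 x:[23,40] y:[35/3,13] z:[5,8] -> miss, prune
  N13 x:[10,18] y:[38/3,55/3] z:[25/2,15] -> hit [38/3,15], descend [8, 10]
    N8 x:[16,18] y:[49/3,55/3] z:[25/2,14] -> miss, prune
    N10 x:[10,13] y:[38/3,41/3] z:[13,15] -> hit [13,13] leaf, test {P6@t=13}

7 AABB tests over nodes [0, 6, 7, 12, 13, 8, 10]; 1 leaf entered; closest P6.

== RESULT ==
7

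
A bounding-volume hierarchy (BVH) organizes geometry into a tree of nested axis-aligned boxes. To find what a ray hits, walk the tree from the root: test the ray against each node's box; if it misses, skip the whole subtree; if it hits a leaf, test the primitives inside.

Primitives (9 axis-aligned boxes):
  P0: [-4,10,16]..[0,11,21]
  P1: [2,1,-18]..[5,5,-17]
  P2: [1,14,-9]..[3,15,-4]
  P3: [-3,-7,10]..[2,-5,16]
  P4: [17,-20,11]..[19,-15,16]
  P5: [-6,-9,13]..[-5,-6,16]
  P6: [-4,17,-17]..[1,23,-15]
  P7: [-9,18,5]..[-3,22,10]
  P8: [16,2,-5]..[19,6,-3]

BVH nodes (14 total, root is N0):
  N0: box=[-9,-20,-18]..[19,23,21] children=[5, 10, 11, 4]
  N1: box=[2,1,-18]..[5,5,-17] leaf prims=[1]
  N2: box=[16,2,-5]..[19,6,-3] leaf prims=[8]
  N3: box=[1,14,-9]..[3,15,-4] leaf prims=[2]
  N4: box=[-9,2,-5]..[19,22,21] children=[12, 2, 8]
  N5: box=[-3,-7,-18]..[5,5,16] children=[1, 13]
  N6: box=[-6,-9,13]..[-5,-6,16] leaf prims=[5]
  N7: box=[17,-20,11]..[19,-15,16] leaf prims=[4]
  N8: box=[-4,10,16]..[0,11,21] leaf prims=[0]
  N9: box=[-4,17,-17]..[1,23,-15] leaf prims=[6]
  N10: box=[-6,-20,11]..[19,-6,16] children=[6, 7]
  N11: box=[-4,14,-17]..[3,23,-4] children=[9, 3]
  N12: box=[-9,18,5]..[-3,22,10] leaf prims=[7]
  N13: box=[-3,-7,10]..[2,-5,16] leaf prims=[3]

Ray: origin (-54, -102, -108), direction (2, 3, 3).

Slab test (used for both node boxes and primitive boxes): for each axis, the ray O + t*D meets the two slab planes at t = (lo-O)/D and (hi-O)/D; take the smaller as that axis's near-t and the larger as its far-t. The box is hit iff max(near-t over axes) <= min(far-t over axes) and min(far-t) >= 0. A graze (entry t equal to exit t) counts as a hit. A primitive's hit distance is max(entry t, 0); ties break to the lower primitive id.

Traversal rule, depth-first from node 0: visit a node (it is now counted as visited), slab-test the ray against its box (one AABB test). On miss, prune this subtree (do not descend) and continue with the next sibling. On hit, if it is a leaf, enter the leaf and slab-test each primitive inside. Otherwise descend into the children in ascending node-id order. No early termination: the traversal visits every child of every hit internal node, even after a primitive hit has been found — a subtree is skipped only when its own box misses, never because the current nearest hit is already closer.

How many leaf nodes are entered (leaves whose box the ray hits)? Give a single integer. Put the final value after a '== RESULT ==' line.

Trace the traversal:
N0 x:[45/2,73/2] y:[82/3,125/3] z:[30,43] -> hit [30,73/2], descend [4, 5, 10, 11]
  N4 x:[45/2,73/2] y:[104/3,124/3] z:[103/3,43] -> hit [104/3,73/2], descend [2, 8, 12]
    N2 x:[35,73/2] y:[104/3,36] z:[103/3,35] -> hit [35,35] leaf, test {P8@t=35}
    N8 x:[25,27] y:[112/3,113/3] z:[124/3,43] -> miss, prune
    N12 x:[45/2,51/2] y:[40,124/3] z:[113/3,118/3] -> miss, prune
  N5 x:[51/2,59/2] y:[95/3,107/3] z:[30,124/3] -> miss, prune
  N10 x:[24,73/2] y:[82/3,32] z:[119/3,124/3] -> miss, prune
  N11 x:[25,57/2] y:[116/3,125/3] z:[91/3,104/3] -> miss, prune

Summary -> nodes [0, 4, 2, 8, 12, 5, 10, 11]; box-tests=8; leaf-entries=1; first=P8

== RESULT ==
1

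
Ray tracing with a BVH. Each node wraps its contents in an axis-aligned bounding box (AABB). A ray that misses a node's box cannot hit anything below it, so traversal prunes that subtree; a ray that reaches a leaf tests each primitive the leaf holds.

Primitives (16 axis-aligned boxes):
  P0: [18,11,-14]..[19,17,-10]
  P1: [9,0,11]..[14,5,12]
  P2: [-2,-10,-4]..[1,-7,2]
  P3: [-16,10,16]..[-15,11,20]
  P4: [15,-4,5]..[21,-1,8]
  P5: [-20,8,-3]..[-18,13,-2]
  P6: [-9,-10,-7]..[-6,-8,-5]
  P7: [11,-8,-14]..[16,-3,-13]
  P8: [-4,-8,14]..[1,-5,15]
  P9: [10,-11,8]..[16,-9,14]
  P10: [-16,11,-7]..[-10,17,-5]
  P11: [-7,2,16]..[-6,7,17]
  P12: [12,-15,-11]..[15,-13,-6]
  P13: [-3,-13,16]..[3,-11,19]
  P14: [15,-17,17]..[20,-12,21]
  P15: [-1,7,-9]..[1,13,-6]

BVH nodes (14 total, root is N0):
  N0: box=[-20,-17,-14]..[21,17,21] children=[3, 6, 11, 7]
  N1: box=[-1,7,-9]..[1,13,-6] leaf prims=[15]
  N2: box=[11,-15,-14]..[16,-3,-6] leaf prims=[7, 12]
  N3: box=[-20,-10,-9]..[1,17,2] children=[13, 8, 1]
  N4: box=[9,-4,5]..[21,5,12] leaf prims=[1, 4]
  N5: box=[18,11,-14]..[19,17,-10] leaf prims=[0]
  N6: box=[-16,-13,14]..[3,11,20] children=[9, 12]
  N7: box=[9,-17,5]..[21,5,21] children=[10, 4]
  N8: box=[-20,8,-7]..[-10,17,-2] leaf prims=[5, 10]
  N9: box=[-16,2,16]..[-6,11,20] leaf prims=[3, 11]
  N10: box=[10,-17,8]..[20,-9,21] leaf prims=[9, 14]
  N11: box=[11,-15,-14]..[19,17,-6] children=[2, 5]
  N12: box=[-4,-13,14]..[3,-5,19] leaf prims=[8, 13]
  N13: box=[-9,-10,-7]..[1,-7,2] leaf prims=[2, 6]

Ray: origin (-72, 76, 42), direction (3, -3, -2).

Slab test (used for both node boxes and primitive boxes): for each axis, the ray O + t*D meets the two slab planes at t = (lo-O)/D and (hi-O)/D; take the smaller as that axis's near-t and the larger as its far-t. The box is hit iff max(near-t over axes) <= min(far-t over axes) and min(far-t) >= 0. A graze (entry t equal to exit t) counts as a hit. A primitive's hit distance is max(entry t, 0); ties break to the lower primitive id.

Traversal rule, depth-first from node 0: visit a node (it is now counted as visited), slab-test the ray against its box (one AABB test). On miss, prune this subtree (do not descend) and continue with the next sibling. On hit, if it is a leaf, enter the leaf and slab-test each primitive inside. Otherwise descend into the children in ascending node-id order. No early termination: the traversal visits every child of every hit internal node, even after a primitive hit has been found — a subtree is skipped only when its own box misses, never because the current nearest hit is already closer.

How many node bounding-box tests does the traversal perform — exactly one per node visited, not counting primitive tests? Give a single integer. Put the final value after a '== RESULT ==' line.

Traverse from the root:
N0 x:[52/3,31] y:[59/3,31] z:[21/2,28] -> hit [59/3,28], descend [3, 6, 7, 11]
  N3 x:[52/3,73/3] y:[59/3,86/3] z:[20,51/2] -> hit [20,73/3], descend [1, 8, 13]
    N1 x:[71/3,73/3] y:[21,23] z:[24,51/2] -> miss, prune
    N8 x:[52/3,62/3] y:[59/3,68/3] z:[22,49/2] -> miss, prune
    N13 x:[21,73/3] y:[83/3,86/3] z:[20,49/2] -> miss, prune
  N6 x:[56/3,25] y:[65/3,89/3] z:[11,14] -> miss, prune
  N7 x:[27,31] y:[71/3,31] z:[21/2,37/2] -> miss, prune
  N11 x:[83/3,91/3] y:[59/3,91/3] z:[24,28] -> hit [83/3,28], descend [2, 5]
    N2 x:[83/3,88/3] y:[79/3,91/3] z:[24,28] -> hit [83/3,28] leaf, test {P7@t=83/3, P12(miss)}
    N5 x:[30,91/3] y:[59/3,65/3] z:[26,28] -> miss, prune

Visited [0, 3, 1, 8, 13, 6, 7, 11, 2, 5]. Tests: 10 box, 1 leaf. Nearest: P7.

== RESULT ==
10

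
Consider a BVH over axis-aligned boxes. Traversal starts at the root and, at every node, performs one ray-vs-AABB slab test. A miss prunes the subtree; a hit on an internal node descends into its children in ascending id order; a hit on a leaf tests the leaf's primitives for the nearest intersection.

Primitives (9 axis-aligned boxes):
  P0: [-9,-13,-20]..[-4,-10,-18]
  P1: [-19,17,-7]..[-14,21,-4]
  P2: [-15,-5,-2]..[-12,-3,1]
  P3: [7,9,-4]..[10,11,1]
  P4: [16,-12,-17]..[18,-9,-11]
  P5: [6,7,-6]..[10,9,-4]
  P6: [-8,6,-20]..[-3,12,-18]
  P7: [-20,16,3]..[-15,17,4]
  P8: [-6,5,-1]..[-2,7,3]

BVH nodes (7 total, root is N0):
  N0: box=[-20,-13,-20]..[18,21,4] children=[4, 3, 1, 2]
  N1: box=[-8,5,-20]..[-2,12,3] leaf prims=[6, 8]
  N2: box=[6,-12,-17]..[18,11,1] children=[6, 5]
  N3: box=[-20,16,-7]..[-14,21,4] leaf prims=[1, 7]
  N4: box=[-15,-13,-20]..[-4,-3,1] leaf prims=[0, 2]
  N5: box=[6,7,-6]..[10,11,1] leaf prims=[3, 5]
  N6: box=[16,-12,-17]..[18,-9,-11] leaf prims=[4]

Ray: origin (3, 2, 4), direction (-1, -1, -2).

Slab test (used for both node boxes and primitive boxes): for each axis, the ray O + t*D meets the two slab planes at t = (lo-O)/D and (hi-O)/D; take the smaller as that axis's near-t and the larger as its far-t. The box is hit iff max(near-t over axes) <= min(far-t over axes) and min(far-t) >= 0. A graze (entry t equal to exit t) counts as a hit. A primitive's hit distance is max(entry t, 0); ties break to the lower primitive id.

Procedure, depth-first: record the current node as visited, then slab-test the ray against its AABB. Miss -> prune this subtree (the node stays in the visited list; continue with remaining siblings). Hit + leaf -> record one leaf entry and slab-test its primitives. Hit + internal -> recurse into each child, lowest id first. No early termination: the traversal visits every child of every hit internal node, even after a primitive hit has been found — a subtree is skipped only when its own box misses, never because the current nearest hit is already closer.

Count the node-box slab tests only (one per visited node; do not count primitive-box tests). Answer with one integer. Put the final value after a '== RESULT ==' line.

Trace the traversal:
N0 x:[-15,23] y:[-19,15] z:[0,12] -> hit [0,12], descend [1, 2, 3, 4]
  N1 x:[5,11] y:[-10,-3] z:[1/2,12] -> miss, prune
  N2 x:[-15,-3] y:[-9,14] z:[3/2,21/2] -> miss, prune
  N3 x:[17,23] y:[-19,-14] z:[0,11/2] -> miss, prune
  N4 x:[7,18] y:[5,15] z:[3/2,12] -> hit [7,12] leaf, test {P0@t=12, P2(miss)}

5 AABB tests over nodes [0, 1, 2, 3, 4]; 1 leaf entered; closest P0.

== RESULT ==
5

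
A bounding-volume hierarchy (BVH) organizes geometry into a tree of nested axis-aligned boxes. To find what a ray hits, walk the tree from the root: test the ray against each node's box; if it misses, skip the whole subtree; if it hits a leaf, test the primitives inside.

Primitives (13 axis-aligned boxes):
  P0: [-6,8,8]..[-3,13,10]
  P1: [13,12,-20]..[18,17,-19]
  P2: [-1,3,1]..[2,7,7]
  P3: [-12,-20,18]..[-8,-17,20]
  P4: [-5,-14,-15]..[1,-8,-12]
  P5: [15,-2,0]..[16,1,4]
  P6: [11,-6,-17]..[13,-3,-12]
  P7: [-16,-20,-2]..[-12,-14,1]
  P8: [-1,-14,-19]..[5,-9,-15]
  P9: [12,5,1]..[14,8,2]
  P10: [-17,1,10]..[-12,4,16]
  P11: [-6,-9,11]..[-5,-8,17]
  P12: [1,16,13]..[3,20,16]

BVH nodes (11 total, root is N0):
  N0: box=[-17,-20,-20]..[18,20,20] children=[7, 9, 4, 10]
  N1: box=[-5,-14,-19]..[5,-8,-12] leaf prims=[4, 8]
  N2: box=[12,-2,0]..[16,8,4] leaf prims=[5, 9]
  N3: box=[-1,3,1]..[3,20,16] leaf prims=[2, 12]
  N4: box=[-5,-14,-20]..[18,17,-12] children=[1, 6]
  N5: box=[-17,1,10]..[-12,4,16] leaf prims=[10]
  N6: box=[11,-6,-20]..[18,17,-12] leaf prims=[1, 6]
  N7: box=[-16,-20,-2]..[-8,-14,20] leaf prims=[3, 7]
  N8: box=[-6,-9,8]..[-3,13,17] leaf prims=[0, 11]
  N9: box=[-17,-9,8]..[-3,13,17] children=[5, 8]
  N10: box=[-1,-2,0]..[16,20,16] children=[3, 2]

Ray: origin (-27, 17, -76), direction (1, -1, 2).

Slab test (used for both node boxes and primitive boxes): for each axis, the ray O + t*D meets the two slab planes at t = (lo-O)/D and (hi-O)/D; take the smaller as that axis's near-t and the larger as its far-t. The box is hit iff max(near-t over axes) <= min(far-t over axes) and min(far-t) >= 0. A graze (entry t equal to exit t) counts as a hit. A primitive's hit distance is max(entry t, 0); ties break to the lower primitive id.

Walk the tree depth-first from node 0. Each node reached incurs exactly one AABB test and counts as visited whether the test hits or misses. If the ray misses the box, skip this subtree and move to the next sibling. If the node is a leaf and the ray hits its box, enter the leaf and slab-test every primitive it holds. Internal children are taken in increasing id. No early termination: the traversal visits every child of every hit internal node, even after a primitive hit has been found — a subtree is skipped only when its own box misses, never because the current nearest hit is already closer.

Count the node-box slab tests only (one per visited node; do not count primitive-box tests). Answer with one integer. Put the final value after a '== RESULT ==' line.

Walk:
N0 x:[10,45] y:[-3,37] z:[28,48] -> hit [28,37], descend [4, 7, 9, 10]
  N4 x:[22,45] y:[0,31] z:[28,32] -> hit [28,31], descend [1, 6]
    N1 x:[22,32] y:[25,31] z:[57/2,32] -> hit [57/2,31] leaf, test {P4(miss), P8@t=57/2}
    N6 x:[38,45] y:[0,23] z:[28,32] -> miss, prune
  N7 x:[11,19] y:[31,37] z:[37,48] -> miss, prune
  N9 x:[10,24] y:[4,26] z:[42,93/2] -> miss, prune
  N10 x:[26,43] y:[-3,19] z:[38,46] -> miss, prune

Visited [0, 4, 1, 6, 7, 9, 10]. Tests: 7 box, 1 leaf. Nearest: P8.

== RESULT ==
7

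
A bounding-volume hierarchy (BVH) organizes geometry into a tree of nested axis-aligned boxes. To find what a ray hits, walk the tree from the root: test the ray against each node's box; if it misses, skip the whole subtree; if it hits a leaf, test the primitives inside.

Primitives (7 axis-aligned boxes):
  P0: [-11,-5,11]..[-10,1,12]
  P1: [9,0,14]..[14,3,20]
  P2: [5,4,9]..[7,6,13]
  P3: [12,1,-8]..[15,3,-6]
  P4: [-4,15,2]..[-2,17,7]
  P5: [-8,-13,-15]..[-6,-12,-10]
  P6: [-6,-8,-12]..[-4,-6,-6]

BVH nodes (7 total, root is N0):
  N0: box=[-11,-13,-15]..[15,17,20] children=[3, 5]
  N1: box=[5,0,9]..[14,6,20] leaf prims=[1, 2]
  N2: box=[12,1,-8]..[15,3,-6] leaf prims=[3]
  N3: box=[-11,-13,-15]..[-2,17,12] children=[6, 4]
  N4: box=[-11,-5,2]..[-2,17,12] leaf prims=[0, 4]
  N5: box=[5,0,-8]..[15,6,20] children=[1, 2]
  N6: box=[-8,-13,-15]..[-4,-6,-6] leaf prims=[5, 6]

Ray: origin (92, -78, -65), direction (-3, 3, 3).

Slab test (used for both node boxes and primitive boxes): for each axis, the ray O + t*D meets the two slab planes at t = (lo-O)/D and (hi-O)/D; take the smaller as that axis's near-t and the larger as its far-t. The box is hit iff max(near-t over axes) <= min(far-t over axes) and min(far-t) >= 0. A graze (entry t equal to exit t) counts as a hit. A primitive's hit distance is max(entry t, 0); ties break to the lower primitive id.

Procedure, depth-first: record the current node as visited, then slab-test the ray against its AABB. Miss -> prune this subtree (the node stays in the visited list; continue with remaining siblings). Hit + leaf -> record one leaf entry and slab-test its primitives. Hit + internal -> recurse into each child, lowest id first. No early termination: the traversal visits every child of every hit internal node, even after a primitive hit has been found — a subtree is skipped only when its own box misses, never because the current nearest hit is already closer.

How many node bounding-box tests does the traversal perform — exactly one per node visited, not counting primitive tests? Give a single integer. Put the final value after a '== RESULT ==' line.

Traverse from the root:
N0 x:[77/3,103/3] y:[65/3,95/3] z:[50/3,85/3] -> hit [77/3,85/3], descend [3, 5]
  N3 x:[94/3,103/3] y:[65/3,95/3] z:[50/3,77/3] -> miss, prune
  N5 x:[77/3,29] y:[26,28] z:[19,85/3] -> hit [26,28], descend [1, 2]
    N1 x:[26,29] y:[26,28] z:[74/3,85/3] -> hit [26,28] leaf, test {P1@t=79/3, P2(miss)}
    N2 x:[77/3,80/3] y:[79/3,27] z:[19,59/3] -> miss, prune

Visited [0, 3, 5, 1, 2]. Tests: 5 box, 1 leaf. Nearest: P1.

== RESULT ==
5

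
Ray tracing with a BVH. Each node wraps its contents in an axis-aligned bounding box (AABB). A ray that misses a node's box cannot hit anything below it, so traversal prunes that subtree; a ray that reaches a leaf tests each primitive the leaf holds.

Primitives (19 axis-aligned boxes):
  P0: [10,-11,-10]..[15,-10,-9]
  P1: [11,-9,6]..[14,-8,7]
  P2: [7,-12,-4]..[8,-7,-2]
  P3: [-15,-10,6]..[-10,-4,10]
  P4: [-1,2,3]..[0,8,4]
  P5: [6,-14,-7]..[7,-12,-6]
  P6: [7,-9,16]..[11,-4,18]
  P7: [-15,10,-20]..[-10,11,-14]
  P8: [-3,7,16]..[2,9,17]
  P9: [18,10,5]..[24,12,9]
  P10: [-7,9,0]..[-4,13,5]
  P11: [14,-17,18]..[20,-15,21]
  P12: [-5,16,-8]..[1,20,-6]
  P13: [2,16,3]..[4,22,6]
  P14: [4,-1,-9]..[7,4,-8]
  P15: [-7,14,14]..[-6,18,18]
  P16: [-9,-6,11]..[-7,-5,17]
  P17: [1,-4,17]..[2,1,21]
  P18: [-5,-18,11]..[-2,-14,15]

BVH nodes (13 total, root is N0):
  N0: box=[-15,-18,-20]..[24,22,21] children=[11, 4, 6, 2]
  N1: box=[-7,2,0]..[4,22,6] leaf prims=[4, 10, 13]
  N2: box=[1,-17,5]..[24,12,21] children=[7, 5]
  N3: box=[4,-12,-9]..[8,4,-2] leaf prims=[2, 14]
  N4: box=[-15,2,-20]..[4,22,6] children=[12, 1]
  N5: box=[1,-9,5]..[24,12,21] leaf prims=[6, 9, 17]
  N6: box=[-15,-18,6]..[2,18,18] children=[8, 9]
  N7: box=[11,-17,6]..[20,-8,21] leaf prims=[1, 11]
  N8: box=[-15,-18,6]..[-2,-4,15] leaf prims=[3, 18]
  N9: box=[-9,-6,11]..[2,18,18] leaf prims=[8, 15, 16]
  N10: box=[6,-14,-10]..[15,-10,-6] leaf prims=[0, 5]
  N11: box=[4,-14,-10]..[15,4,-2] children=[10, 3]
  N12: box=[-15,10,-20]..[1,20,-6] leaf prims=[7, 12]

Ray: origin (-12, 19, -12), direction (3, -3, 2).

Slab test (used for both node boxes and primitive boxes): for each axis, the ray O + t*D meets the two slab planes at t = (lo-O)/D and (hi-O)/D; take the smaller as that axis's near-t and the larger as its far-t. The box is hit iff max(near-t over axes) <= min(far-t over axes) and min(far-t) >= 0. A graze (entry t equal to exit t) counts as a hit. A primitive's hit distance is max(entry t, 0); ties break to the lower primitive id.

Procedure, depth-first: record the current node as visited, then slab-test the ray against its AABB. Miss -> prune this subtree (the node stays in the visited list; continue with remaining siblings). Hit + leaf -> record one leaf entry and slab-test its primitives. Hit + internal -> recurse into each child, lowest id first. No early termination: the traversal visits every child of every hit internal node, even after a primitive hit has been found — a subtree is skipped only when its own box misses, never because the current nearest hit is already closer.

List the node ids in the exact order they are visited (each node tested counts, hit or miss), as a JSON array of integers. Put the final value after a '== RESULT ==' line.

Trace the traversal:
N0 x:[-1,12] y:[-1,37/3] z:[-4,33/2] -> hit [-1,12], descend [2, 4, 6, 11]
  N2 x:[13/3,12] y:[7/3,12] z:[17/2,33/2] -> hit [17/2,12], descend [5, 7]
    N5 x:[13/3,12] y:[7/3,28/3] z:[17/2,33/2] -> hit [17/2,28/3] leaf, test {P6(miss), P9(miss), P17(miss)}
    N7 x:[23/3,32/3] y:[9,12] z:[9,33/2] -> hit [9,32/3] leaf, test {P1(miss), P11(miss)}
  N4 x:[-1,16/3] y:[-1,17/3] z:[-4,9] -> hit [-1,16/3], descend [1, 12]
    N1 x:[5/3,16/3] y:[-1,17/3] z:[6,9] -> miss, prune
    N12 x:[-1,13/3] y:[-1/3,3] z:[-4,3] -> hit [-1/3,3] leaf, test {P7(miss), P12(miss)}
  N6 x:[-1,14/3] y:[1/3,37/3] z:[9,15] -> miss, prune
  N11 x:[16/3,9] y:[5,11] z:[1,5] -> miss, prune

order=[0, 2, 5, 7, 4, 1, 12, 6, 11]  |boxes|=9  |leaves|=3  hit=miss

== RESULT ==
[0, 2, 5, 7, 4, 1, 12, 6, 11]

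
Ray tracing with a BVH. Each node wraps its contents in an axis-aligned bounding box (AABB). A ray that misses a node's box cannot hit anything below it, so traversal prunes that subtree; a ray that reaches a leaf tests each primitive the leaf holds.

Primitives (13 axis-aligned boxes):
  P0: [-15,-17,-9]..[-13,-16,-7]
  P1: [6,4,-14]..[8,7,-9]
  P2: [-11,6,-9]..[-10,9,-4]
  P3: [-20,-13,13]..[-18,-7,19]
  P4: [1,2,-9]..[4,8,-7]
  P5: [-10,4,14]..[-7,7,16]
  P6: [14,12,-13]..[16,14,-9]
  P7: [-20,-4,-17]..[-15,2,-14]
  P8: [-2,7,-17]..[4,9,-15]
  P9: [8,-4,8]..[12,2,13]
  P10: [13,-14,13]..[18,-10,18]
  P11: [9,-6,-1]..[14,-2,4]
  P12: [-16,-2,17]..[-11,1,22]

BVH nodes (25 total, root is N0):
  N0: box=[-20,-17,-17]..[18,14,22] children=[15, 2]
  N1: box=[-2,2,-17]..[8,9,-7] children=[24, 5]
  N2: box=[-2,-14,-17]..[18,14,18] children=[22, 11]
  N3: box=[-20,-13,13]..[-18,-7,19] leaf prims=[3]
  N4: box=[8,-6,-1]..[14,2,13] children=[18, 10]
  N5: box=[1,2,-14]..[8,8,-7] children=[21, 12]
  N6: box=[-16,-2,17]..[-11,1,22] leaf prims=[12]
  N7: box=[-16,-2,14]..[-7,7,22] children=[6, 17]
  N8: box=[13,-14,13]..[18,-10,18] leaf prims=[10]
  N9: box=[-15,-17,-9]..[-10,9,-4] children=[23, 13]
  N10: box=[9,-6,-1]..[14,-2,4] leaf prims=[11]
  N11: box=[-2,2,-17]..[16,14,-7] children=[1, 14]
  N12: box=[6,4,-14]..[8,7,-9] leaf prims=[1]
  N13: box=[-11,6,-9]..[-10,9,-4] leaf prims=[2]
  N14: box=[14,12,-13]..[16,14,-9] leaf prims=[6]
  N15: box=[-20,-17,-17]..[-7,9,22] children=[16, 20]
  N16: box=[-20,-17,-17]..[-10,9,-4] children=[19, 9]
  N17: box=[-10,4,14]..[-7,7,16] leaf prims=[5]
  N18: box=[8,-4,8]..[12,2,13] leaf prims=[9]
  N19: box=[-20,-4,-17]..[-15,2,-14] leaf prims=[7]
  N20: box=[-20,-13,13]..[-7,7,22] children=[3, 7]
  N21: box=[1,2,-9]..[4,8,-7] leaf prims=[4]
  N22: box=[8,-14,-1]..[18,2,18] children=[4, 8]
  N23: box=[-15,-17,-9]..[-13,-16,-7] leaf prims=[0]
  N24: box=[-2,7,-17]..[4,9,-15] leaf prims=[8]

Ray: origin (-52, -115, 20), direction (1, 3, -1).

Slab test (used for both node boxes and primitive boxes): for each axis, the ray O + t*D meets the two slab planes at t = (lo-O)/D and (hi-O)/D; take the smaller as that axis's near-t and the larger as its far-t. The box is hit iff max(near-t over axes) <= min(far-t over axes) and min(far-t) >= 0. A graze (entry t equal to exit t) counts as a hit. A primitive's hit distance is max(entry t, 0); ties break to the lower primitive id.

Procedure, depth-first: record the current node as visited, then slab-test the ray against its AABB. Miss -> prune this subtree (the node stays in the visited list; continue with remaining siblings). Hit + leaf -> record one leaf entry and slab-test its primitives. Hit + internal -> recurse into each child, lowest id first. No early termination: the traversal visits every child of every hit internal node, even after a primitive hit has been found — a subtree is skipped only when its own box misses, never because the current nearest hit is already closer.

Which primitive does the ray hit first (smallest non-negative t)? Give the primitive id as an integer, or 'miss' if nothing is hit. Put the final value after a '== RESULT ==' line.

Walk:
N0 x:[32,70] y:[98/3,43] z:[-2,37] -> hit [98/3,37], descend [2, 15]
  N2 x:[50,70] y:[101/3,43] z:[2,37] -> miss, prune
  N15 x:[32,45] y:[98/3,124/3] z:[-2,37] -> hit [98/3,37], descend [16, 20]
    N16 x:[32,42] y:[98/3,124/3] z:[24,37] -> hit [98/3,37], descend [9, 19]
      N9 x:[37,42] y:[98/3,124/3] z:[24,29] -> miss, prune
      N19 x:[32,37] y:[37,39] z:[34,37] -> hit [37,37] leaf, test {P7@t=37}
    N20 x:[32,45] y:[34,122/3] z:[-2,7] -> miss, prune

order=[0, 2, 15, 16, 9, 19, 20]  |boxes|=7  |leaves|=1  hit=P7

== RESULT ==
7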